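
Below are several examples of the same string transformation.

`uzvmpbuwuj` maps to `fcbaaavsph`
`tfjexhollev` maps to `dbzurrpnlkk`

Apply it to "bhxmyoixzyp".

feeddvusonh

In each case the input is transformed by: sort the characters into reverse alphabetical order, then shift every letter 6 places forward in the alphabet (wrapping around).
"bhxmyoixzyp" → "zyyxxpomihb" → "feeddvusonh".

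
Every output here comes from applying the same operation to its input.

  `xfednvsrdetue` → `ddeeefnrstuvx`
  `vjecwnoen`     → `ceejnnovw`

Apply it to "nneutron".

ennnortu

The rule is to sort the characters into alphabetical order.
Doing the same to "nneutron": "ennnortu".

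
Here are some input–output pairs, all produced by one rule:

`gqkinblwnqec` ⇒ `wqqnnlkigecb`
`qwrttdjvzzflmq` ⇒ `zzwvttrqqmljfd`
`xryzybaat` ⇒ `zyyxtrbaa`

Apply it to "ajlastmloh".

tsomlljhaa

The transformation: sort the characters into reverse alphabetical order.
On "ajlastmloh" that produces "tsomlljhaa".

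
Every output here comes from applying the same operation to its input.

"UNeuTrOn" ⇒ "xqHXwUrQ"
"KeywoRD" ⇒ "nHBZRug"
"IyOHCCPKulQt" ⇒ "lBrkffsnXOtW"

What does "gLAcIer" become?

Rule — flip the case of every letter, then shift every letter 3 places forward in the alphabet (wrapping around).
"gLAcIer" → "GlaCiER" → "JodFlHU".

JodFlHU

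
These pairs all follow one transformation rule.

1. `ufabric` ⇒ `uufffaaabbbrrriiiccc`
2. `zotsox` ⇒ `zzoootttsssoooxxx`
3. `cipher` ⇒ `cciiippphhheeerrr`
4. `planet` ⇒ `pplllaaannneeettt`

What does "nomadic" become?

nnooommmaaadddiiiccc

The pattern: repeat every character 3 times, then delete the first character.
Working it through for "nomadic": intermediate "nnnooommmaaadddiiiccc", final "nnooommmaaadddiiiccc".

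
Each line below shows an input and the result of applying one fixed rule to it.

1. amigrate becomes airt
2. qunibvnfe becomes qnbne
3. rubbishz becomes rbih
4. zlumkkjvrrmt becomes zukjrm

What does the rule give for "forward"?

Rule — keep every other character starting from the first (positions 1st, 3rd, 5th, ...).
"forward" → "frad".

frad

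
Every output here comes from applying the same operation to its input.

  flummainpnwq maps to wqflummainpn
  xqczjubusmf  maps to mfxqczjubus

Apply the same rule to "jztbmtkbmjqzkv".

kvjztbmtkbmjqz

The transformation: move the last 2 characters to the front (rotate right by 2).
So "jztbmtkbmjqzkv" becomes "kvjztbmtkbmjqz".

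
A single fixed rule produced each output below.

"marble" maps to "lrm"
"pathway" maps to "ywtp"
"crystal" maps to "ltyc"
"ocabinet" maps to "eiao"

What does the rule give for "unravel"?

lvru

What's happening: keep every other character starting from the first (positions 1st, 3rd, 5th, ...), then reverse the string.
"unravel" → "urvl" → "lvru".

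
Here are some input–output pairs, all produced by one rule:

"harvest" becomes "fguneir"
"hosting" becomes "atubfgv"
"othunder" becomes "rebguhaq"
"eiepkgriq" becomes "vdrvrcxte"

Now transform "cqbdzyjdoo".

Rule — shift every letter 13 places forward in the alphabet (wrapping around) — i.e. ROT13, then move the last 2 characters to the front (rotate right by 2).
On "cqbdzyjdoo": the first step gives "pdoqmlwqbb", and the second then gives "bbpdoqmlwq".
(Check on "hosting": → "ubfgvat" → "atubfgv" ✓)

bbpdoqmlwq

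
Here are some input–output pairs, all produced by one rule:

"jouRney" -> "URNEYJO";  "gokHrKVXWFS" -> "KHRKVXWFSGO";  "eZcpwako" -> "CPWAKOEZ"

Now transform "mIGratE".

GRATEMI

What's happening: move the first 2 characters to the end (rotate left by 2), then convert every letter to uppercase.
For "mIGratE", step one produces "GratEmI"; step two turns that into "GRATEMI".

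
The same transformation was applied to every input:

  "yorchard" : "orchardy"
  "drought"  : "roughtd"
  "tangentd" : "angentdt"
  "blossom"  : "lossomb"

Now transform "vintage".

The rule is to move the first character to the end.
So "vintage" becomes "intagev".

intagev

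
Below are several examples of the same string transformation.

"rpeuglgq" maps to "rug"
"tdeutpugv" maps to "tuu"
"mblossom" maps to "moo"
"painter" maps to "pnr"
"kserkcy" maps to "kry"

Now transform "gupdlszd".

gdz

The rule is to keep one character in every 3, starting at position 1 (positions 1st, 4th, 7th, ...).
For "gupdlszd" the result is "gdz".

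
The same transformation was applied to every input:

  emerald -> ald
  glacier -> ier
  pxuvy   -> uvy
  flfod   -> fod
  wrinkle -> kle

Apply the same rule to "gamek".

The rule is to keep only the last 3 characters.
On "gamek" that produces "mek".

mek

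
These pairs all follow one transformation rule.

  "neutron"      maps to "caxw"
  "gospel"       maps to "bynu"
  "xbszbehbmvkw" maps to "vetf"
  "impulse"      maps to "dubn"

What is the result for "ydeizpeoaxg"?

xjgp

Rule — shift every letter 9 places forward in the alphabet (wrapping around), then keep only the last 4 characters.
For "ydeizpeoaxg", step one produces "hmnriynxjgp"; step two turns that into "xjgp".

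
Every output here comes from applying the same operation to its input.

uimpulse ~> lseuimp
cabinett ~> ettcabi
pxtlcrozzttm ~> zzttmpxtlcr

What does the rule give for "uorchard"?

Rule — swap the front and back halves of the string, then delete the first character.
On "uorchard": the first step gives "harduorc", and the second then gives "arduorc".

arduorc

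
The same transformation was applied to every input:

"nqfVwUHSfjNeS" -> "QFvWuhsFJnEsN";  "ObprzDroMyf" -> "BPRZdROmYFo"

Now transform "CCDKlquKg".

The rule is to flip the case of every letter, then move the first character to the end.
On "CCDKlquKg": the first step gives "ccdkLQUkG", and the second then gives "cdkLQUkGc".

cdkLQUkGc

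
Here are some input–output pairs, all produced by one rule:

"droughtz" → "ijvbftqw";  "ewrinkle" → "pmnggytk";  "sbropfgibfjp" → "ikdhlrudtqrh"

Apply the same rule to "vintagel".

Looking at the pairs, the operation is to shift every letter 2 places forward in the alphabet (wrapping around), then swap the front and back halves of the string.
For "vintagel" the result is "cignxkpv".

cignxkpv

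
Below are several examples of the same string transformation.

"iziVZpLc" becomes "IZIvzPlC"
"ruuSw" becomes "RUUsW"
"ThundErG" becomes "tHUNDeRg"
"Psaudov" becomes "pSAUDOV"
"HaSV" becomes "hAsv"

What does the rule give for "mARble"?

MarBLE

The rule is to flip the case of every letter.
Doing the same to "mARble": "MarBLE".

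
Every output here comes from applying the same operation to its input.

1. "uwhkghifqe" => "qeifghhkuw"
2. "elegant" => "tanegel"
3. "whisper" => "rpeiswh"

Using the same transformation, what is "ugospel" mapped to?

The rule is to swap each adjacent pair of characters (1↔2, 3↔4, ...), then reverse the string.
"ugospel" → "gusoepl" → "lpeosug".
(Check on "whisper": → "hwsiepr" → "rpeiswh" ✓)

lpeosug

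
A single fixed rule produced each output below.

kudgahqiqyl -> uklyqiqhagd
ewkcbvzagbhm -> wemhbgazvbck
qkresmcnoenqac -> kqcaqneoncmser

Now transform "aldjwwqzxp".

What's happening: reverse the string, then move the last 2 characters to the front (rotate right by 2).
Working it through for "aldjwwqzxp": intermediate "pxzqwwjdla", final "lapxzqwwjd".

lapxzqwwjd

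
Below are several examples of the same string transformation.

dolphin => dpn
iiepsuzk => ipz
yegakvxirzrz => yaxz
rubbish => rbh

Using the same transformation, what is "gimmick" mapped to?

gmk

Each output is the input with this applied: keep one character in every 3, starting at position 1 (positions 1st, 4th, 7th, ...).
For "gimmick" the result is "gmk".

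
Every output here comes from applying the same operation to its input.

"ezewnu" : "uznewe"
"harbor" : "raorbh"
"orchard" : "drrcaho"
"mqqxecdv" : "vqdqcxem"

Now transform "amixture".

What's happening: take characters alternately from the front and the back (1st, last, 2nd, 2nd-last, ...), then move the first character to the end.
"amixture" → "aemriuxt" → "emriuxta".

emriuxta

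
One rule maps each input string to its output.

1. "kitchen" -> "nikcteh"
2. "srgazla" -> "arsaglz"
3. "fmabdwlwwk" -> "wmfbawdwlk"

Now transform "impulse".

emiupsl

The transformation: swap each adjacent pair of characters (1↔2, 3↔4, ...), then move the last character to the front.
Working it through for "impulse": intermediate "miupsle", final "emiupsl".
(Check on "fmabdwlwwk": → "mfbawdwlkw" → "wmfbawdwlk" ✓)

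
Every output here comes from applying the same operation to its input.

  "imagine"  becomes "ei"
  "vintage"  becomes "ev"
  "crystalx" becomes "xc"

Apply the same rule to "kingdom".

mk

Looking at the pairs, the operation is to move the first character to the end, then keep only the last 2 characters.
Applying both steps to "kingdom": "ingdomk", then "mk".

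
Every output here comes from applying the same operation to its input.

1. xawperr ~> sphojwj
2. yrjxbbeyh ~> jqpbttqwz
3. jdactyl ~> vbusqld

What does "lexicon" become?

Rule — swap each adjacent pair of characters (1↔2, 3↔4, ...), then shift every letter 8 places backward in the alphabet (wrapping around).
On "lexicon" that produces "wdapguf".

wdapguf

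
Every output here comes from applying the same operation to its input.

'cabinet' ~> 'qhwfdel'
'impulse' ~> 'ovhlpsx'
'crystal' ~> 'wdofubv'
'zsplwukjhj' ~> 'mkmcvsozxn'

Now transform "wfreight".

jkwziuhl

The pattern: shift every letter 3 places forward in the alphabet (wrapping around), then move the last 3 characters to the front (rotate right by 3).
"wfreight" → "ziuhljkw" → "jkwziuhl".
(Check on "cabinet": → "fdelqhw" → "qhwfdel" ✓)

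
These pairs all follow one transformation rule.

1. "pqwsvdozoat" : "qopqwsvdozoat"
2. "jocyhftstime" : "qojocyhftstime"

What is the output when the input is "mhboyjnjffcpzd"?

The pattern: prepend "qo".
"mhboyjnjffcpzd" → "qomhboyjnjffcpzd".

qomhboyjnjffcpzd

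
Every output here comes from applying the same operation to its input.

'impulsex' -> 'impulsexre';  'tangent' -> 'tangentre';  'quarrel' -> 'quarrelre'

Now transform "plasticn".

The rule is to append "re".
For "plasticn" the result is "plasticnre".

plasticnre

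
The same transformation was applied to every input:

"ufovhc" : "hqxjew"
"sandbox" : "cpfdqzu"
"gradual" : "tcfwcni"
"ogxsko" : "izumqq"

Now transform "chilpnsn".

jknrpupe

The transformation: move the first character to the end, then shift every letter 2 places forward in the alphabet (wrapping around).
On "chilpnsn" that produces "jknrpupe".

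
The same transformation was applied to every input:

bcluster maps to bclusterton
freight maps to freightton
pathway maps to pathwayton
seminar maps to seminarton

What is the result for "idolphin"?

Rule — append "ton".
Doing the same to "idolphin": "idolphinton".

idolphinton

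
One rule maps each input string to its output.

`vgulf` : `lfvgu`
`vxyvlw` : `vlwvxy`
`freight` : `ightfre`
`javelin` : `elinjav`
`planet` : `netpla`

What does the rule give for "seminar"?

Each output is the input with this applied: move the first 3 characters to the end (rotate left by 3).
So "seminar" becomes "inarsem".

inarsem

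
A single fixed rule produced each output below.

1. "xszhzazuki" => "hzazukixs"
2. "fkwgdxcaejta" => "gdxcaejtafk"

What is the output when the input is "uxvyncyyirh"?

The transformation: move the first 2 characters to the end (rotate left by 2), then delete the first character.
On "uxvyncyyirh": the first step gives "vyncyyirhux", and the second then gives "yncyyirhux".

yncyyirhux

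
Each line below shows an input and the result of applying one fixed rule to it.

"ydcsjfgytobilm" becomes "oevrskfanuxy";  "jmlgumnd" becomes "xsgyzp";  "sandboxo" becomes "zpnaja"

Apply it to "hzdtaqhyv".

In each case the input is transformed by: shift every letter 12 places forward in the alphabet (wrapping around), then delete the first 2 characters.
Working it through for "hzdtaqhyv": intermediate "tlpfmctkh", final "pfmctkh".

pfmctkh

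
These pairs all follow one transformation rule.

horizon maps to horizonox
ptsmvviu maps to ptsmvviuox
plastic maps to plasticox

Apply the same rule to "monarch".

Looking at the pairs, the operation is to append "ox".
So "monarch" becomes "monarchox".

monarchox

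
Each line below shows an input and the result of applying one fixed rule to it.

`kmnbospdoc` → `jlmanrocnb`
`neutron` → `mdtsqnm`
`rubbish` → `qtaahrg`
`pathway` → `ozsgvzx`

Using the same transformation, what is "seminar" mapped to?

The rule is to shift every letter 1 place backward in the alphabet (wrapping around).
On "seminar" that produces "rdlhmzq".

rdlhmzq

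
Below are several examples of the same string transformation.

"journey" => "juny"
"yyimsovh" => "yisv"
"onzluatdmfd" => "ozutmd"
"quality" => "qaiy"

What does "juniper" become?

jnpr

Each output is the input with this applied: keep every other character starting from the first (positions 1st, 3rd, 5th, ...).
Doing the same to "juniper": "jnpr".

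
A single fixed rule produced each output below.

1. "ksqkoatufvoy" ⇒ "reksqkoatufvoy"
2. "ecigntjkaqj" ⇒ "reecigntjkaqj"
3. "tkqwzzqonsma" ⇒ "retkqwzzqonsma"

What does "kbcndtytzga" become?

rekbcndtytzga

The rule is to prepend "re".
"kbcndtytzga" → "rekbcndtytzga".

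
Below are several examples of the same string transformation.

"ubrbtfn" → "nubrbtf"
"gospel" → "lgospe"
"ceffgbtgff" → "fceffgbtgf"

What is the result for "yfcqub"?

byfcqu

The rule is to move the last character to the front.
"yfcqub" → "byfcqu".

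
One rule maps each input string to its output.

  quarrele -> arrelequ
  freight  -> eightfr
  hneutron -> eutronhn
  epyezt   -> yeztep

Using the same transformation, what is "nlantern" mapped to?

anternnl

Each output is the input with this applied: move the first 2 characters to the end (rotate left by 2).
Doing the same to "nlantern": "anternnl".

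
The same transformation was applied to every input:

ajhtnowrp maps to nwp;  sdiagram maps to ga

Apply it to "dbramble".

Rule — keep every other character starting from the first (positions 1st, 3rd, 5th, ...), then delete the first 2 characters.
"dbramble" → "drml" → "ml".
(Check on "ajhtnowrp": → "ahnwp" → "nwp" ✓)

ml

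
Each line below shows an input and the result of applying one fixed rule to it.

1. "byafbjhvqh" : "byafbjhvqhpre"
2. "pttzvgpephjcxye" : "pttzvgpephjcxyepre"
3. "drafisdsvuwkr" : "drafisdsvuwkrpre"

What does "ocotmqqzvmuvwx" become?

ocotmqqzvmuvwxpre

In each case the input is transformed by: append "pre".
For "ocotmqqzvmuvwx" the result is "ocotmqqzvmuvwxpre".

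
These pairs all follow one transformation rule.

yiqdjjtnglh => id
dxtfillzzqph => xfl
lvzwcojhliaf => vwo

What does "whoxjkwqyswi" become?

hxk

Rule — keep every other character starting from the second (positions 2nd, 4th, 6th, ...), then delete the last 3 characters.
For "whoxjkwqyswi", step one produces "hxkqsi"; step two turns that into "hxk".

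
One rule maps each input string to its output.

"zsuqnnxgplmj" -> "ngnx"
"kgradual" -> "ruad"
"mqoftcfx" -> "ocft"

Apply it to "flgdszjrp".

jdzs

The rule is to take characters alternately from the front and the back (1st, last, 2nd, 2nd-last, ...), then keep only the last 4 characters.
On "flgdszjrp": the first step gives "fplrgjdzs", and the second then gives "jdzs".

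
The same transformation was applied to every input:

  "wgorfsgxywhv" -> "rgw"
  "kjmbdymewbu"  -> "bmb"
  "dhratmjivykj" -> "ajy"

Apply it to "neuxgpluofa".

Rule — delete the first 3 characters, then keep one character in every 3, starting at position 1 (positions 1st, 4th, 7th, ...).
Applying both steps to "neuxgpluofa": "xgpluofa", then "xlf".

xlf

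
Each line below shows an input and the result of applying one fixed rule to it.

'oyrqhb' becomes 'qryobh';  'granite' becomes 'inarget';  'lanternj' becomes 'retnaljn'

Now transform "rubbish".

ibburhs

The rule is to reverse the string, then move the first 2 characters to the end (rotate left by 2).
"rubbish" → "hsibbur" → "ibburhs".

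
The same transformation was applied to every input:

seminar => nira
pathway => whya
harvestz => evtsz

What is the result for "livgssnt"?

The rule is to delete the first 3 characters, then swap each adjacent pair of characters (1↔2, 3↔4, ...).
For "livgssnt" the result is "sgnst".

sgnst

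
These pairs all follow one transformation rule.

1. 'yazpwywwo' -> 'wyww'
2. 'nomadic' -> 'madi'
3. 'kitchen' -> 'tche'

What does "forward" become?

The pattern: move the last character to the front, then keep only the last 4 characters.
"forward" → "dforwar" → "rwar".

rwar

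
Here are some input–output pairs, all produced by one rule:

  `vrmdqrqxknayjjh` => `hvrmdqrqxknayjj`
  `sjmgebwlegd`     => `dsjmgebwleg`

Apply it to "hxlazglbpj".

jhxlazglbp

The pattern: move the last character to the front.
Doing the same to "hxlazglbpj": "jhxlazglbp".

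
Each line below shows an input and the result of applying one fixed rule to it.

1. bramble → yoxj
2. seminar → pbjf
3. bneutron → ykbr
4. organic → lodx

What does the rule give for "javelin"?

gxsb

What's happening: shift every letter 3 places backward in the alphabet (wrapping around), then keep only the first 4 characters.
For "javelin", step one produces "gxsbifk"; step two turns that into "gxsb".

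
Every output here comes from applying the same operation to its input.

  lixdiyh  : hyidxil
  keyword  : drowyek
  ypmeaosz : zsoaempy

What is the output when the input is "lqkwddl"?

lddwkql

Looking at the pairs, the operation is to reverse the string.
On "lqkwddl" that produces "lddwkql".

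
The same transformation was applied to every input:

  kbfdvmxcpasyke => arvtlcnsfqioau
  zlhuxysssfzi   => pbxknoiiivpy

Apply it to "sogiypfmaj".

iewyofvcqz

In each case the input is transformed by: shift every letter 10 places backward in the alphabet (wrapping around).
Doing the same to "sogiypfmaj": "iewyofvcqz".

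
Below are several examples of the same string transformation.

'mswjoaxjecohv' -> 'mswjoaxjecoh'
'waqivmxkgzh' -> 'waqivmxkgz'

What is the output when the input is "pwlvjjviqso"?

pwlvjjviqs

Each output is the input with this applied: delete the last character.
On "pwlvjjviqso" that produces "pwlvjjviqs".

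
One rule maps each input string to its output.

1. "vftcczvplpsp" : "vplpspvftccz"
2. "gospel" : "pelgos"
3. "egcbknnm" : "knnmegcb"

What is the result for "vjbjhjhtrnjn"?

htrnjnvjbjhj

Looking at the pairs, the operation is to swap the front and back halves of the string.
On "vjbjhjhtrnjn" that produces "htrnjnvjbjhj".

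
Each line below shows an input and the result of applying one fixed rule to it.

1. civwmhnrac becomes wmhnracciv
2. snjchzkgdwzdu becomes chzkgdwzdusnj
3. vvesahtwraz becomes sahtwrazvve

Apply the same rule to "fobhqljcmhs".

hqljcmhsfob

In each case the input is transformed by: move the first 3 characters to the end (rotate left by 3).
So "fobhqljcmhs" becomes "hqljcmhsfob".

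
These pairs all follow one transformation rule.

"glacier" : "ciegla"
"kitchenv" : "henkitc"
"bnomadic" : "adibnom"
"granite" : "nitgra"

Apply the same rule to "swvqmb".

vqmsw

The transformation: delete the last character, then move the last 3 characters to the front (rotate right by 3).
For "swvqmb", step one produces "swvqm"; step two turns that into "vqmsw".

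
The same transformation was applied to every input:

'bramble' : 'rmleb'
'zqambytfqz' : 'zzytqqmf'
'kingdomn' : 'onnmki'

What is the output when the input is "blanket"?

tnlke

Rule — sort the characters into reverse alphabetical order, then delete the last 2 characters.
"blanket" → "tnlkeba" → "tnlke".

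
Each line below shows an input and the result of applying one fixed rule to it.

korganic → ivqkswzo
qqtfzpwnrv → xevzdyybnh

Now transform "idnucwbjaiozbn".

Looking at the pairs, the operation is to swap the front and back halves of the string, then shift every letter 8 places forward in the alphabet (wrapping around).
Working it through for "idnucwbjaiozbn": intermediate "jaiozbnidnucwb", final "riqwhjvqlvckej".

riqwhjvqlvckej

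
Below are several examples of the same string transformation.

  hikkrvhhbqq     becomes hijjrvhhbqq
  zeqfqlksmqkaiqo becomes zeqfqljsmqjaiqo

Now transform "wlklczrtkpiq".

The pattern: replace every "k" with "j".
So "wlklczrtkpiq" becomes "wljlczrtjpiq".

wljlczrtjpiq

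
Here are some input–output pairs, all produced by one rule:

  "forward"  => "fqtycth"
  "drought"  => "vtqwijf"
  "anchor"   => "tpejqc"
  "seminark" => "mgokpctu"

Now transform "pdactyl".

Each output is the input with this applied: swap the first and last characters, then shift every letter 2 places forward in the alphabet (wrapping around).
Working it through for "pdactyl": intermediate "ldactyp", final "nfcevar".

nfcevar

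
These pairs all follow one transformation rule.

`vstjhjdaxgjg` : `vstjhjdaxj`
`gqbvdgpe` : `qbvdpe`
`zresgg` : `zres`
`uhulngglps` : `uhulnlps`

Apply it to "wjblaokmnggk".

Looking at the pairs, the operation is to remove every "g".
For "wjblaokmnggk" the result is "wjblaokmnk".

wjblaokmnk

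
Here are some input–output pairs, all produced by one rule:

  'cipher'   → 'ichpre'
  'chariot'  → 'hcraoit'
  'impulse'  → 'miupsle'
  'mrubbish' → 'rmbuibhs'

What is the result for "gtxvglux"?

The pattern: swap each adjacent pair of characters (1↔2, 3↔4, ...).
On "gtxvglux" that produces "tgvxlgxu".

tgvxlgxu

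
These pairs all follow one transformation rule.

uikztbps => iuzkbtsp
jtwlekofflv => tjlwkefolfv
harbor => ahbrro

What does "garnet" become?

agnrte

In each case the input is transformed by: swap each adjacent pair of characters (1↔2, 3↔4, ...).
"garnet" → "agnrte".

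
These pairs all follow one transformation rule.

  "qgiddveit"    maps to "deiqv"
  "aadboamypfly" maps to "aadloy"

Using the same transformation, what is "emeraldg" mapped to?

aegm

The rule is to sort the characters into alphabetical order, then keep every other character starting from the first (positions 1st, 3rd, 5th, ...).
For "emeraldg", step one produces "adeeglmr"; step two turns that into "aegm".
(Check on "qgiddveit": → "ddegiiqtv" → "deiqv" ✓)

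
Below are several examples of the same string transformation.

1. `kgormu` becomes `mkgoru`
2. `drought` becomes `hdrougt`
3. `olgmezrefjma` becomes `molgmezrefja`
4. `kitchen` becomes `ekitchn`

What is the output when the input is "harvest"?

sharvet

Each output is the input with this applied: move the last character to the front, then swap the first and last characters.
Starting from "harvest": after the first operation, "tharves"; after the second, "sharvet".
(Check on "kgormu": → "ukgorm" → "mkgoru" ✓)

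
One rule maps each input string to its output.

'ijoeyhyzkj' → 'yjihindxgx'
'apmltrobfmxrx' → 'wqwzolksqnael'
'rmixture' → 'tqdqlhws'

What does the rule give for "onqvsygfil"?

Looking at the pairs, the operation is to shift every letter 1 place backward in the alphabet (wrapping around), then move the last 3 characters to the front (rotate right by 3).
"onqvsygfil" → "nmpurxfehk" → "ehknmpurxf".

ehknmpurxf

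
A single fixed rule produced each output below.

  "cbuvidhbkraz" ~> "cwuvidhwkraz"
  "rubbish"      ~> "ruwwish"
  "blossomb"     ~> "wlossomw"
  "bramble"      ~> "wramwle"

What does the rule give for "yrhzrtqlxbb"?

yrhzrtqlxww

Each output is the input with this applied: replace every "b" with "w".
Applying that to "yrhzrtqlxbb" gives "yrhzrtqlxww".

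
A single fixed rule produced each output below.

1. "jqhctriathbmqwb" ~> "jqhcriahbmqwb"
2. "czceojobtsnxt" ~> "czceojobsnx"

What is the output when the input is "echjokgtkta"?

echjokgka

What's happening: remove every "t".
"echjokgtkta" → "echjokgka".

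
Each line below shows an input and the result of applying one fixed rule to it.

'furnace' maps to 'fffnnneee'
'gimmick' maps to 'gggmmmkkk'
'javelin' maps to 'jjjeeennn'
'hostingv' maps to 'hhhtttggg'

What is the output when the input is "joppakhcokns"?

jjjppphhhkkk

The rule is to keep one character in every 3, starting at position 1 (positions 1st, 4th, 7th, ...), then repeat every character 3 times.
Doing the same to "joppakhcokns": "jjjppphhhkkk".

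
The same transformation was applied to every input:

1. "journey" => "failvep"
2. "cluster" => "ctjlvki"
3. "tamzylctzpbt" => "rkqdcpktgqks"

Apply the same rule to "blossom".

csjffjd

Rule — shift every letter 9 places backward in the alphabet (wrapping around), then swap each adjacent pair of characters (1↔2, 3↔4, ...).
Applying both steps to "blossom": "scfjjfd", then "csjffjd".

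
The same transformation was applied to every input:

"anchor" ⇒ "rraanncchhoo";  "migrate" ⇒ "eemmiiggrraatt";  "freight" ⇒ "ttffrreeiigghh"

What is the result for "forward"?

Looking at the pairs, the operation is to move the last character to the front, then double every character.
Applying both steps to "forward": "dforwar", then "ddffoorrwwaarr".

ddffoorrwwaarr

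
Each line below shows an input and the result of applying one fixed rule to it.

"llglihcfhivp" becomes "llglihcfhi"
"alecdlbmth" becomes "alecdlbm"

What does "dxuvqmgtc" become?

dxuvqmg

Each output is the input with this applied: delete the last 2 characters.
So "dxuvqmgtc" becomes "dxuvqmg".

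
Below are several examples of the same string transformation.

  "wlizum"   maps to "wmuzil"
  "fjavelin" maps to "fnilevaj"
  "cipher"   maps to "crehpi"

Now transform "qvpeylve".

Looking at the pairs, the operation is to move the first character to the end, then reverse the string.
Applying both steps to "qvpeylve": "vpeylveq", then "qevlyepv".
(Check on "fjavelin": → "javelinf" → "fnilevaj" ✓)

qevlyepv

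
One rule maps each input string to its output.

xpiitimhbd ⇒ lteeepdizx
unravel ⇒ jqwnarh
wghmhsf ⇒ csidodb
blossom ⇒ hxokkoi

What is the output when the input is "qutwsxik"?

qmsptoge

The transformation: swap each adjacent pair of characters (1↔2, 3↔4, ...), then shift every letter 4 places backward in the alphabet (wrapping around).
On "qutwsxik": the first step gives "uqwtxski", and the second then gives "qmsptoge".
(Check on "blossom": → "lbsoosm" → "hxokkoi" ✓)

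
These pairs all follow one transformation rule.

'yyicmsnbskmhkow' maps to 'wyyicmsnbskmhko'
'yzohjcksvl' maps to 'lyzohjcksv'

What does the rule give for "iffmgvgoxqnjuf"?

fiffmgvgoxqnju

Each output is the input with this applied: move the last character to the front.
Doing the same to "iffmgvgoxqnjuf": "fiffmgvgoxqnju".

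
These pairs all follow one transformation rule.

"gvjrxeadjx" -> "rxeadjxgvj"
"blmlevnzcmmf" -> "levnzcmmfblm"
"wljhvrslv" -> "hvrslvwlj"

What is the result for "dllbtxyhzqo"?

The transformation: move the first 3 characters to the end (rotate left by 3).
Applying that to "dllbtxyhzqo" gives "btxyhzqodll".

btxyhzqodll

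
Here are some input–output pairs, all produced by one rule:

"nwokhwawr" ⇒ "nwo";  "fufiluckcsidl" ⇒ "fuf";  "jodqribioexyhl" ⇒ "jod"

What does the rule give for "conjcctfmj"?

con

In each case the input is transformed by: keep only the first 3 characters.
On "conjcctfmj" that produces "con".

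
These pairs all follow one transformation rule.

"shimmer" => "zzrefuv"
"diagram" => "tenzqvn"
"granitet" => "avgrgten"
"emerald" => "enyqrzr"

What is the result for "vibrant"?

enagivo

The rule is to move the first 3 characters to the end (rotate left by 3), then shift every letter 13 places forward in the alphabet (wrapping around) — i.e. ROT13.
Starting from "vibrant": after the first operation, "rantvib"; after the second, "enagivo".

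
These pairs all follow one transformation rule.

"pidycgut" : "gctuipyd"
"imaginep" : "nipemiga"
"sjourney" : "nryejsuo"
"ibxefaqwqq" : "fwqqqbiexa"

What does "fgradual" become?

Rule — swap each adjacent pair of characters (1↔2, 3↔4, ...), then swap the front and back halves of the string.
Starting from "fgradual": after the first operation, "gfarudla"; after the second, "udlagfar".

udlagfar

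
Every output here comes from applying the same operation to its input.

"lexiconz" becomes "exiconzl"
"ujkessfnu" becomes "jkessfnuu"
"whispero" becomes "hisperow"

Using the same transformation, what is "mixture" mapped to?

Each output is the input with this applied: move the first character to the end.
So "mixture" becomes "ixturem".

ixturem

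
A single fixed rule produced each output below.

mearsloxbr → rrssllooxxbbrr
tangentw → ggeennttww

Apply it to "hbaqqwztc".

Rule — delete the first 3 characters, then double every character.
"hbaqqwztc" → "qqwztc" → "qqqqwwzzttcc".
(Check on "tangentw": → "gentw" → "ggeennttww" ✓)

qqqqwwzzttcc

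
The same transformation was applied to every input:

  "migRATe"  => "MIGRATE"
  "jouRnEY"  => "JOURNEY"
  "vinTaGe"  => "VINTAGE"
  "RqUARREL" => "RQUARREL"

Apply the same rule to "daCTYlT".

Rule — convert every letter to uppercase.
"daCTYlT" → "DACTYLT".

DACTYLT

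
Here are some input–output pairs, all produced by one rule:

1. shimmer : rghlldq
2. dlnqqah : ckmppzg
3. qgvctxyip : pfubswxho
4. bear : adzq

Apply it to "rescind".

The rule is to shift every letter 1 place backward in the alphabet (wrapping around).
So "rescind" becomes "qdrbhmc".

qdrbhmc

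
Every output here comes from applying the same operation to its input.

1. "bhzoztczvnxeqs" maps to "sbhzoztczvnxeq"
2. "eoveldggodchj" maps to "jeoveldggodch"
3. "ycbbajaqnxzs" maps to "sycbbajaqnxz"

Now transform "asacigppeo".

oasacigppe

Each output is the input with this applied: move the last character to the front.
For "asacigppeo" the result is "oasacigppe".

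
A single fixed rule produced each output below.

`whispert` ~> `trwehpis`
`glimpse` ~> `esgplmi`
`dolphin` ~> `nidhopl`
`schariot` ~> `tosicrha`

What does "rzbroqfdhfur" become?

In each case the input is transformed by: move the last character to the front, then take characters alternately from the front and the back (1st, last, 2nd, 2nd-last, ...).
On "rzbroqfdhfur": the first step gives "rrzbroqfdhfu", and the second then gives "rurfzhbdrfoq".
(Check on "glimpse": → "eglimps" → "esgplmi" ✓)

rurfzhbdrfoq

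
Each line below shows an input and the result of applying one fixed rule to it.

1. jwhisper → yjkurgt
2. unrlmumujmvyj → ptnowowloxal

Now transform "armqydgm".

tosafio

Looking at the pairs, the operation is to shift every letter 2 places forward in the alphabet (wrapping around), then delete the first character.
"armqydgm" → "ctosafio" → "tosafio".
(Check on "unrlmumujmvyj": → "wptnowowloxal" → "ptnowowloxal" ✓)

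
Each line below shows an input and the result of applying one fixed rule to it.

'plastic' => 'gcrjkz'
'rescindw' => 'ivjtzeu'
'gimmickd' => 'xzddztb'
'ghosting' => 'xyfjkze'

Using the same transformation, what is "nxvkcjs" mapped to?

eombta

The pattern: shift every letter 9 places backward in the alphabet (wrapping around), then delete the last character.
Applying both steps to "nxvkcjs": "eombtaj", then "eombta".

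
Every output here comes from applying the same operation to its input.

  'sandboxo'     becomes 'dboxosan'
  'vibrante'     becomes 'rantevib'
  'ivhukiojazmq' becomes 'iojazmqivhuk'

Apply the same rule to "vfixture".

The rule is to swap the front and back halves of the string, then move the last character to the front.
Working it through for "vfixture": intermediate "turevfix", final "xturevfi".

xturevfi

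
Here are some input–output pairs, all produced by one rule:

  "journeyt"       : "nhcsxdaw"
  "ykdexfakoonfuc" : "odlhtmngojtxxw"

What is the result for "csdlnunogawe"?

Looking at the pairs, the operation is to move the last 3 characters to the front (rotate right by 3), then shift every letter 9 places forward in the alphabet (wrapping around).
For "csdlnunogawe", step one produces "awecsdlnunog"; step two turns that into "jfnlbmuwdwxp".

jfnlbmuwdwxp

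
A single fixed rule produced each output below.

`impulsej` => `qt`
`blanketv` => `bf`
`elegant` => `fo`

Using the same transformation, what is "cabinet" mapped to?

Each output is the input with this applied: keep one character in every 3, starting at position 3 (positions 3rd, 6th, 9th, ...), then shift every letter 1 place forward in the alphabet (wrapping around).
Doing the same to "cabinet": "cf".

cf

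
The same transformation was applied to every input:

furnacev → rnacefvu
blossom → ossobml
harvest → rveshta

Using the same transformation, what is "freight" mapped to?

eighftr

Looking at the pairs, the operation is to swap the first and last characters, then move the first 2 characters to the end (rotate left by 2).
"freight" → "treighf" → "eighftr".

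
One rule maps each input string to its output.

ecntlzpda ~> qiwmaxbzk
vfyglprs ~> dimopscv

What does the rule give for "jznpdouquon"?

malrnrlkgwk

The rule is to shift every letter 3 places backward in the alphabet (wrapping around), then move the first 3 characters to the end (rotate left by 3).
"jznpdouquon" → "malrnrlkgwk".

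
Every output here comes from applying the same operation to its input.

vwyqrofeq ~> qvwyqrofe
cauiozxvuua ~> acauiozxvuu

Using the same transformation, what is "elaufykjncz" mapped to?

zelaufykjnc

In each case the input is transformed by: move the last character to the front.
Doing the same to "elaufykjncz": "zelaufykjnc".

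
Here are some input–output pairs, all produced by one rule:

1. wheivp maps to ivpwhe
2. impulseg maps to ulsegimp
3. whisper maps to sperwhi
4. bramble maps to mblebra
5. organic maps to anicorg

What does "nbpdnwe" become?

The pattern: move the first 3 characters to the end (rotate left by 3).
Doing the same to "nbpdnwe": "dnwenbp".

dnwenbp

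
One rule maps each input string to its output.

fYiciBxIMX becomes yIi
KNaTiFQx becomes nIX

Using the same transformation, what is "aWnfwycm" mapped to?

The transformation: keep one character in every 3, starting at position 2 (positions 2nd, 5th, 8th, ...), then flip the case of every letter.
On "aWnfwycm": the first step gives "Wwm", and the second then gives "wWM".

wWM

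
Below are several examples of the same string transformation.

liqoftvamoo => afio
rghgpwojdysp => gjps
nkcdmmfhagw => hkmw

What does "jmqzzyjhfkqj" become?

The pattern: keep one character in every 3, starting at position 2 (positions 2nd, 5th, 8th, ...), then sort the characters into alphabetical order.
On "jmqzzyjhfkqj" that produces "hmqz".

hmqz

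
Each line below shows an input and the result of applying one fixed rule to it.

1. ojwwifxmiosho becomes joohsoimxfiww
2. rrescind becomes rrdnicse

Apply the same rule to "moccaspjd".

Rule — reverse the string, then move the last 2 characters to the front (rotate right by 2).
On "moccaspjd": the first step gives "djpsaccom", and the second then gives "omdjpsacc".
(Check on "rrescind": → "dnicserr" → "rrdnicse" ✓)

omdjpsacc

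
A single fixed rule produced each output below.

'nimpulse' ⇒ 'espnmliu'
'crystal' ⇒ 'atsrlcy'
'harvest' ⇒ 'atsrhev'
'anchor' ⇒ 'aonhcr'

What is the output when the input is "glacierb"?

aligecbr

Looking at the pairs, the operation is to sort the characters into reverse alphabetical order, then swap the first and last characters.
On "glacierb": the first step gives "rligecba", and the second then gives "aligecbr".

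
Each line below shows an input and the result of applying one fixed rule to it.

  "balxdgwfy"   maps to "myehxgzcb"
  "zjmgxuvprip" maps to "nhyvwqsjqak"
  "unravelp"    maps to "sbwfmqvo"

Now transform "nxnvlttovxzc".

owmuupwyadoy

Rule — move the first 2 characters to the end (rotate left by 2), then shift every letter 1 place forward in the alphabet (wrapping around).
Starting from "nxnvlttovxzc": after the first operation, "nvlttovxzcnx"; after the second, "owmuupwyadoy".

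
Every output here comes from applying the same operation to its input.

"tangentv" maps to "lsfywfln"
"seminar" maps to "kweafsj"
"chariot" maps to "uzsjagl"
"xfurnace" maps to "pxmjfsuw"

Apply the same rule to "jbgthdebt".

In each case the input is transformed by: shift every letter 8 places backward in the alphabet (wrapping around).
For "jbgthdebt" the result is "btylzvwtl".

btylzvwtl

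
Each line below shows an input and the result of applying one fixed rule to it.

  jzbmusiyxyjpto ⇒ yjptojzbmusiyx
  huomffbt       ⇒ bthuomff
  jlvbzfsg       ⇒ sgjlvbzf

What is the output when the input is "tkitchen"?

Looking at the pairs, the operation is to move the first 2 characters to the end (rotate left by 2), then swap the front and back halves of the string.
Applying both steps to "tkitchen": "itchentk", then "entkitch".

entkitch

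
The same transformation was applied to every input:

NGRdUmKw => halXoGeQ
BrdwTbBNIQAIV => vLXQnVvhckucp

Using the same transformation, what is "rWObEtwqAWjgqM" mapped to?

LqiVyNQKuqDAKg

What's happening: flip the case of every letter, then shift every letter 6 places backward in the alphabet (wrapping around).
For "rWObEtwqAWjgqM" the result is "LqiVyNQKuqDAKg".
(Check on "BrdwTbBNIQAIV": → "bRDWtBbniqaiv" → "vLXQnVvhckucp" ✓)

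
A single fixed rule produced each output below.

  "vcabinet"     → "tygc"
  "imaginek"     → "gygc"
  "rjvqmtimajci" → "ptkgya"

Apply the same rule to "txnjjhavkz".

rlhyi

Each output is the input with this applied: keep every other character starting from the first (positions 1st, 3rd, 5th, ...), then shift every letter 2 places backward in the alphabet (wrapping around).
Starting from "txnjjhavkz": after the first operation, "tnjak"; after the second, "rlhyi".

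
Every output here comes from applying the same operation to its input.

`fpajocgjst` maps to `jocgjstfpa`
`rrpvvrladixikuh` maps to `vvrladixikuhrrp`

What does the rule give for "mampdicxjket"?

pdicxjketmam

The rule is to move the first 3 characters to the end (rotate left by 3).
Applying that to "mampdicxjket" gives "pdicxjketmam".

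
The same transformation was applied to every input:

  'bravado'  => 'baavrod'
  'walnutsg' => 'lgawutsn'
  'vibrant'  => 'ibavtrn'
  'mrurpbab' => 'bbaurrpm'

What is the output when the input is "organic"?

gcaroni

Each output is the input with this applied: sort the characters into reverse alphabetical order, then move the last 3 characters to the front (rotate right by 3).
On "organic": the first step gives "ronigca", and the second then gives "gcaroni".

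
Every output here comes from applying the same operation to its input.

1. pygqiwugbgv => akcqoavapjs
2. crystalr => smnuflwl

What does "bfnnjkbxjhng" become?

Looking at the pairs, the operation is to move the first 2 characters to the end (rotate left by 2), then shift every letter 6 places backward in the alphabet (wrapping around).
"bfnnjkbxjhng" → "hhdevrdbhavz".

hhdevrdbhavz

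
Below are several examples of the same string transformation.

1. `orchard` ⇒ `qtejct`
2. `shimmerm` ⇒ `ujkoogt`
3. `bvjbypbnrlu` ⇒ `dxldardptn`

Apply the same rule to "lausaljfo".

Looking at the pairs, the operation is to shift every letter 2 places forward in the alphabet (wrapping around), then delete the last character.
Working it through for "lausaljfo": intermediate "ncwucnlhq", final "ncwucnlh".

ncwucnlh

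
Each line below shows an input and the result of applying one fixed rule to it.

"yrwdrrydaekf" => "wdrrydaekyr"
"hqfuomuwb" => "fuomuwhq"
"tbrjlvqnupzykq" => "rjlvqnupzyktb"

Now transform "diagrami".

The rule is to delete the last character, then move the first 2 characters to the end (rotate left by 2).
On "diagrami": the first step gives "diagram", and the second then gives "agramdi".

agramdi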